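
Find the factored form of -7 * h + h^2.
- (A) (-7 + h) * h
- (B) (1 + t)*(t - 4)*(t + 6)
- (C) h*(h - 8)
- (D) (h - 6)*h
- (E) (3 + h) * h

We need to factor -7 * h + h^2.
The factored form is (-7 + h) * h.
A) (-7 + h) * h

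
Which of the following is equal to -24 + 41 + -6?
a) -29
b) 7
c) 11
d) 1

First: -24 + 41 = 17
Then: 17 + -6 = 11
c) 11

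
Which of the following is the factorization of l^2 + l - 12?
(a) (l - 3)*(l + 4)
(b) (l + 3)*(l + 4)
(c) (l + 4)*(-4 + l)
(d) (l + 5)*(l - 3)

We need to factor l^2 + l - 12.
The factored form is (l - 3)*(l + 4).
a) (l - 3)*(l + 4)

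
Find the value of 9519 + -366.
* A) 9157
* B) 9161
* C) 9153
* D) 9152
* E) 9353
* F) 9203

9519 + -366 = 9153
C) 9153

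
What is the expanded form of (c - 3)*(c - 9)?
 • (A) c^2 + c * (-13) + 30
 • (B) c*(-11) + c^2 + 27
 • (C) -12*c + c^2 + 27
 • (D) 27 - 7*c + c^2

Expanding (c - 3)*(c - 9):
= -12*c + c^2 + 27
C) -12*c + c^2 + 27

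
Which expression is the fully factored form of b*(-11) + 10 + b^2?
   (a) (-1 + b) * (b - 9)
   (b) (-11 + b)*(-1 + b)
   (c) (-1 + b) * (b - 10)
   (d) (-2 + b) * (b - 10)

We need to factor b*(-11) + 10 + b^2.
The factored form is (-1 + b) * (b - 10).
c) (-1 + b) * (b - 10)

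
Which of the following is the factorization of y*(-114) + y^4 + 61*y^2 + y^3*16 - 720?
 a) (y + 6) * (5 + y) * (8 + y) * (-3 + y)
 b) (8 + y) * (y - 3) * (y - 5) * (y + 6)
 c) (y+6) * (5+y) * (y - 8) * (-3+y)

We need to factor y*(-114) + y^4 + 61*y^2 + y^3*16 - 720.
The factored form is (y + 6) * (5 + y) * (8 + y) * (-3 + y).
a) (y + 6) * (5 + y) * (8 + y) * (-3 + y)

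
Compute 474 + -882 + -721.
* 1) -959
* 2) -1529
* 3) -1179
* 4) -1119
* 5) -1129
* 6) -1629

First: 474 + -882 = -408
Then: -408 + -721 = -1129
5) -1129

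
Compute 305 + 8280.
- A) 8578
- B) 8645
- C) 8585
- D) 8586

305 + 8280 = 8585
C) 8585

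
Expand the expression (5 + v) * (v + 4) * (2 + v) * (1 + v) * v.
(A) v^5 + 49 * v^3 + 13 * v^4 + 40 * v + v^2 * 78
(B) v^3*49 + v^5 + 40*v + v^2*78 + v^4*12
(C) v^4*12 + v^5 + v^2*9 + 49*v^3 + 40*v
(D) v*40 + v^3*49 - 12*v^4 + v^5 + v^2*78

Expanding (5 + v) * (v + 4) * (2 + v) * (1 + v) * v:
= v^3*49 + v^5 + 40*v + v^2*78 + v^4*12
B) v^3*49 + v^5 + 40*v + v^2*78 + v^4*12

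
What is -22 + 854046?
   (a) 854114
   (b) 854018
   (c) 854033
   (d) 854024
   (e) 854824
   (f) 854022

-22 + 854046 = 854024
d) 854024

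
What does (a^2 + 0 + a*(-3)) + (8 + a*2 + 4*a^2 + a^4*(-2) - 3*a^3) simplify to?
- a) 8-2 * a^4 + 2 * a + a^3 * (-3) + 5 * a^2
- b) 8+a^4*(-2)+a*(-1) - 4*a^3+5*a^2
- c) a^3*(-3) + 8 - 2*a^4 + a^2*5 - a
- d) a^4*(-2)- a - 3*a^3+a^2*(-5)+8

Adding the polynomials and combining like terms:
(a^2 + 0 + a*(-3)) + (8 + a*2 + 4*a^2 + a^4*(-2) - 3*a^3)
= a^3*(-3) + 8 - 2*a^4 + a^2*5 - a
c) a^3*(-3) + 8 - 2*a^4 + a^2*5 - a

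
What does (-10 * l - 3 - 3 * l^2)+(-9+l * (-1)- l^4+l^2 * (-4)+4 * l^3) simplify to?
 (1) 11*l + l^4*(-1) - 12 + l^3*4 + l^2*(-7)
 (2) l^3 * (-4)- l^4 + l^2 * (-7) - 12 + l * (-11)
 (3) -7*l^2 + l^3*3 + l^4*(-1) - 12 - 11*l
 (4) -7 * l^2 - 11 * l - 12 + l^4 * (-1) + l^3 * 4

Adding the polynomials and combining like terms:
(-10*l - 3 - 3*l^2) + (-9 + l*(-1) - l^4 + l^2*(-4) + 4*l^3)
= -7 * l^2 - 11 * l - 12 + l^4 * (-1) + l^3 * 4
4) -7 * l^2 - 11 * l - 12 + l^4 * (-1) + l^3 * 4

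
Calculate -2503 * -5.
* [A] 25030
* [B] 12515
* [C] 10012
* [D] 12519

-2503 * -5 = 12515
B) 12515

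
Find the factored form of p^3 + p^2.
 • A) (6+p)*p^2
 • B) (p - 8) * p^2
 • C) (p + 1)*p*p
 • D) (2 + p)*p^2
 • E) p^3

We need to factor p^3 + p^2.
The factored form is (p + 1)*p*p.
C) (p + 1)*p*p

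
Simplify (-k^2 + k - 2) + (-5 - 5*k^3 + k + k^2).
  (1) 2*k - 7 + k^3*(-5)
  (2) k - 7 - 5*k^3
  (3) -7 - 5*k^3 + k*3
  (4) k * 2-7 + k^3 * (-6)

Adding the polynomials and combining like terms:
(-k^2 + k - 2) + (-5 - 5*k^3 + k + k^2)
= 2*k - 7 + k^3*(-5)
1) 2*k - 7 + k^3*(-5)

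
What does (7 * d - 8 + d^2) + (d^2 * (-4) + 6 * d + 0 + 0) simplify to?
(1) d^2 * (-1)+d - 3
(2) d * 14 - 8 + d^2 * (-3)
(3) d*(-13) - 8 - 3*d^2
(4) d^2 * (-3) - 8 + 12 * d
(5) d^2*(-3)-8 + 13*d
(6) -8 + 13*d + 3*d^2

Adding the polynomials and combining like terms:
(7*d - 8 + d^2) + (d^2*(-4) + 6*d + 0 + 0)
= d^2*(-3)-8 + 13*d
5) d^2*(-3)-8 + 13*d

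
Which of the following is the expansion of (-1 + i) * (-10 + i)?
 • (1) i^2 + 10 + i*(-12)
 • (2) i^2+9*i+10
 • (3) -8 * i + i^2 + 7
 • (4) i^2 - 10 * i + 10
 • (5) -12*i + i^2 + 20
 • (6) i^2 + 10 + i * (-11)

Expanding (-1 + i) * (-10 + i):
= i^2 + 10 + i * (-11)
6) i^2 + 10 + i * (-11)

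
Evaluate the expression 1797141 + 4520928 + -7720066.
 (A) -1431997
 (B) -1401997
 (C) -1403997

First: 1797141 + 4520928 = 6318069
Then: 6318069 + -7720066 = -1401997
B) -1401997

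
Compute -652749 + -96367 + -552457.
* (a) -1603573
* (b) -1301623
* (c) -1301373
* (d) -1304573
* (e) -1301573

First: -652749 + -96367 = -749116
Then: -749116 + -552457 = -1301573
e) -1301573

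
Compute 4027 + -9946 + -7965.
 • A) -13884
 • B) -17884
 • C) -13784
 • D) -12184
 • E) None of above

First: 4027 + -9946 = -5919
Then: -5919 + -7965 = -13884
A) -13884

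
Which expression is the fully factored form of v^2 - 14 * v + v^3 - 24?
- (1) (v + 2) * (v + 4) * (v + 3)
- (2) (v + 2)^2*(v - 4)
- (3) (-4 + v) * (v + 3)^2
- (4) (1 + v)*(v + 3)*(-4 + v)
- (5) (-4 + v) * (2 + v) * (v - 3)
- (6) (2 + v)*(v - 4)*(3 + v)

We need to factor v^2 - 14 * v + v^3 - 24.
The factored form is (2 + v)*(v - 4)*(3 + v).
6) (2 + v)*(v - 4)*(3 + v)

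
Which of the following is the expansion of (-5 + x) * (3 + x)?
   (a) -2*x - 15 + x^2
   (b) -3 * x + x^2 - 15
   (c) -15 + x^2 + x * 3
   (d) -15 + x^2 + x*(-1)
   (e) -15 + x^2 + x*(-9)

Expanding (-5 + x) * (3 + x):
= -2*x - 15 + x^2
a) -2*x - 15 + x^2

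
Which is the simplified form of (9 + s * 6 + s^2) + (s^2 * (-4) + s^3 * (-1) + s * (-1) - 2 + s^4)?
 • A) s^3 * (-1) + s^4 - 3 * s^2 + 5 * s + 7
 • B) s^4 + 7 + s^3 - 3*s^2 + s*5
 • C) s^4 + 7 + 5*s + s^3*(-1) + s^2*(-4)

Adding the polynomials and combining like terms:
(9 + s*6 + s^2) + (s^2*(-4) + s^3*(-1) + s*(-1) - 2 + s^4)
= s^3 * (-1) + s^4 - 3 * s^2 + 5 * s + 7
A) s^3 * (-1) + s^4 - 3 * s^2 + 5 * s + 7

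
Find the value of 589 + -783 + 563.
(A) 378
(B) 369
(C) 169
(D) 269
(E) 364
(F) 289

First: 589 + -783 = -194
Then: -194 + 563 = 369
B) 369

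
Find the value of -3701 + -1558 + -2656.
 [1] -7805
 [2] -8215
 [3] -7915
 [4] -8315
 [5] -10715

First: -3701 + -1558 = -5259
Then: -5259 + -2656 = -7915
3) -7915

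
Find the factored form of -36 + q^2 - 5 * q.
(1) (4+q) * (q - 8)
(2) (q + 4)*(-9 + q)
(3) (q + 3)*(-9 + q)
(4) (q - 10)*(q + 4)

We need to factor -36 + q^2 - 5 * q.
The factored form is (q + 4)*(-9 + q).
2) (q + 4)*(-9 + q)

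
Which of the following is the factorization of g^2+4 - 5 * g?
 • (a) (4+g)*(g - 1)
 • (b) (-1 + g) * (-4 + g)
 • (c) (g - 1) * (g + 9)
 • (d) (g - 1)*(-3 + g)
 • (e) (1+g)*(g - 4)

We need to factor g^2+4 - 5 * g.
The factored form is (-1 + g) * (-4 + g).
b) (-1 + g) * (-4 + g)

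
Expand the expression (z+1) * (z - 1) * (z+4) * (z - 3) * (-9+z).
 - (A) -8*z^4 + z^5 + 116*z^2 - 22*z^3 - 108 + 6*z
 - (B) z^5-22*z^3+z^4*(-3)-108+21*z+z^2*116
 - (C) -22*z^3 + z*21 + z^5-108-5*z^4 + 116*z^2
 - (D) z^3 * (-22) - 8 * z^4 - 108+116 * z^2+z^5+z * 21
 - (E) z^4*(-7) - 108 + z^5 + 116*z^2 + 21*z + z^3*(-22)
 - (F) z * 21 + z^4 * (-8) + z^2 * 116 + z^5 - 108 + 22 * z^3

Expanding (z+1) * (z - 1) * (z+4) * (z - 3) * (-9+z):
= z^3 * (-22) - 8 * z^4 - 108+116 * z^2+z^5+z * 21
D) z^3 * (-22) - 8 * z^4 - 108+116 * z^2+z^5+z * 21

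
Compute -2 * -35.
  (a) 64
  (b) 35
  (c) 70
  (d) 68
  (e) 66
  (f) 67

-2 * -35 = 70
c) 70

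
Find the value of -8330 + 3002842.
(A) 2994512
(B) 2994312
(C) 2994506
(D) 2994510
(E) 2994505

-8330 + 3002842 = 2994512
A) 2994512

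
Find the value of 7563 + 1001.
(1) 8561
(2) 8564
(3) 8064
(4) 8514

7563 + 1001 = 8564
2) 8564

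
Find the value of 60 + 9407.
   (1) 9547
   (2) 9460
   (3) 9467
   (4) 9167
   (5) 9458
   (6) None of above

60 + 9407 = 9467
3) 9467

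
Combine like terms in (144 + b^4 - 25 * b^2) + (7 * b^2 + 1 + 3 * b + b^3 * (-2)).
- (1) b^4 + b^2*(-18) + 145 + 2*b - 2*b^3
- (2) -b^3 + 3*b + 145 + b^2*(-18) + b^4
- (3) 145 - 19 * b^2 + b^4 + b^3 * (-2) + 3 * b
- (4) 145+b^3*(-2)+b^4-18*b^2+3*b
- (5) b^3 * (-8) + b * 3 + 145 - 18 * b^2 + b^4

Adding the polynomials and combining like terms:
(144 + b^4 - 25*b^2) + (7*b^2 + 1 + 3*b + b^3*(-2))
= 145+b^3*(-2)+b^4-18*b^2+3*b
4) 145+b^3*(-2)+b^4-18*b^2+3*b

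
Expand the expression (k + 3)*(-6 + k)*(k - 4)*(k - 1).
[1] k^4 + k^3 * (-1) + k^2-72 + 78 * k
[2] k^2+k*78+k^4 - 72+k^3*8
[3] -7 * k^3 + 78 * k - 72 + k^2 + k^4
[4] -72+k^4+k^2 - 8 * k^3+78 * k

Expanding (k + 3)*(-6 + k)*(k - 4)*(k - 1):
= -72+k^4+k^2 - 8 * k^3+78 * k
4) -72+k^4+k^2 - 8 * k^3+78 * k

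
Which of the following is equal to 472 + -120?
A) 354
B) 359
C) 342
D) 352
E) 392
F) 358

472 + -120 = 352
D) 352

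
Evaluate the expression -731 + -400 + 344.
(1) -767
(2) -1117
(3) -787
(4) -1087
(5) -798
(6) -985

First: -731 + -400 = -1131
Then: -1131 + 344 = -787
3) -787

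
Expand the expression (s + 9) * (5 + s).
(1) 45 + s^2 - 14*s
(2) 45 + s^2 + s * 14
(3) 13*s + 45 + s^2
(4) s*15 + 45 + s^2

Expanding (s + 9) * (5 + s):
= 45 + s^2 + s * 14
2) 45 + s^2 + s * 14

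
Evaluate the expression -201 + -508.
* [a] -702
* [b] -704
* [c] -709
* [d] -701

-201 + -508 = -709
c) -709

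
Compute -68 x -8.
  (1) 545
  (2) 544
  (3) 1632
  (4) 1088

-68 * -8 = 544
2) 544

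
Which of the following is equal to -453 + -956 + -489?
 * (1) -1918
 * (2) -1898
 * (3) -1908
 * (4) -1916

First: -453 + -956 = -1409
Then: -1409 + -489 = -1898
2) -1898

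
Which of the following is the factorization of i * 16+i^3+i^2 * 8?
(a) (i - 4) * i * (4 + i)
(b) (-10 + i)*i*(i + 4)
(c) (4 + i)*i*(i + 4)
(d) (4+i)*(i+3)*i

We need to factor i * 16+i^3+i^2 * 8.
The factored form is (4 + i)*i*(i + 4).
c) (4 + i)*i*(i + 4)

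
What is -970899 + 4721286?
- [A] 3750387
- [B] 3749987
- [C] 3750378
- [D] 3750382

-970899 + 4721286 = 3750387
A) 3750387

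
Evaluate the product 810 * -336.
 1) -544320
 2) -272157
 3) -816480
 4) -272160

810 * -336 = -272160
4) -272160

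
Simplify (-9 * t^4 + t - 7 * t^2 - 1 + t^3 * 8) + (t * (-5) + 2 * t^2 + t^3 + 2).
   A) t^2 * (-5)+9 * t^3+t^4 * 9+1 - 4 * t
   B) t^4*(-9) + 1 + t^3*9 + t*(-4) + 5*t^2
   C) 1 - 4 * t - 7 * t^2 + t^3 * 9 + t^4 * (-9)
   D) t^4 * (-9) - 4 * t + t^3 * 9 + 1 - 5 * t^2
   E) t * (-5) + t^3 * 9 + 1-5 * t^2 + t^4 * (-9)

Adding the polynomials and combining like terms:
(-9*t^4 + t - 7*t^2 - 1 + t^3*8) + (t*(-5) + 2*t^2 + t^3 + 2)
= t^4 * (-9) - 4 * t + t^3 * 9 + 1 - 5 * t^2
D) t^4 * (-9) - 4 * t + t^3 * 9 + 1 - 5 * t^2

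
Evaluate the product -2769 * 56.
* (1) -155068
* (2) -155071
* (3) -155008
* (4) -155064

-2769 * 56 = -155064
4) -155064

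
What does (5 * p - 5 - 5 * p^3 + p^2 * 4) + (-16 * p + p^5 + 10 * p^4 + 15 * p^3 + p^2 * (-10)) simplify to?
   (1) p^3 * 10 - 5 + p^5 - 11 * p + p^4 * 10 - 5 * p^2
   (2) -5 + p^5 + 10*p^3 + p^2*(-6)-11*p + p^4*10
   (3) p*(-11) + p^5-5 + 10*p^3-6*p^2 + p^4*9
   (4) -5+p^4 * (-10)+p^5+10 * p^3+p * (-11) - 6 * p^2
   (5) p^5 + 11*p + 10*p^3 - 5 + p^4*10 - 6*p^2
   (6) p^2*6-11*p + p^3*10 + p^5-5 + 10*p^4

Adding the polynomials and combining like terms:
(5*p - 5 - 5*p^3 + p^2*4) + (-16*p + p^5 + 10*p^4 + 15*p^3 + p^2*(-10))
= -5 + p^5 + 10*p^3 + p^2*(-6)-11*p + p^4*10
2) -5 + p^5 + 10*p^3 + p^2*(-6)-11*p + p^4*10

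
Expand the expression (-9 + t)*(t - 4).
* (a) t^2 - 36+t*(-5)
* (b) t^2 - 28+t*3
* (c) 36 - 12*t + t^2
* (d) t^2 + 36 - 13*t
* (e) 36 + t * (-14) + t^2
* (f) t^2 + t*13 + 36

Expanding (-9 + t)*(t - 4):
= t^2 + 36 - 13*t
d) t^2 + 36 - 13*t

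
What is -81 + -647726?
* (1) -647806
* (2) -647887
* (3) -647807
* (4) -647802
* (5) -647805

-81 + -647726 = -647807
3) -647807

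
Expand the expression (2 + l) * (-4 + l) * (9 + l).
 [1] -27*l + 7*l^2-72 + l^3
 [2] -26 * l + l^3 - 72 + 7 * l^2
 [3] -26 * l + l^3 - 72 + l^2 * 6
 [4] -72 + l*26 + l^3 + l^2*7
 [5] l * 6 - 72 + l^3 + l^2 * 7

Expanding (2 + l) * (-4 + l) * (9 + l):
= -26 * l + l^3 - 72 + 7 * l^2
2) -26 * l + l^3 - 72 + 7 * l^2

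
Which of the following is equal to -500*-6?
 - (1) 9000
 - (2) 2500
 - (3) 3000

-500 * -6 = 3000
3) 3000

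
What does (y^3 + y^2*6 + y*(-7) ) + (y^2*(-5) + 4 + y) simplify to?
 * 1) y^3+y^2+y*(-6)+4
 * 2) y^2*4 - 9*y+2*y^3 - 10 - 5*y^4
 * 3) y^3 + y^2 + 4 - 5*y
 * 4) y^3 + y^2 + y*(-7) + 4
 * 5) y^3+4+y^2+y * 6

Adding the polynomials and combining like terms:
(y^3 + y^2*6 + y*(-7)) + (y^2*(-5) + 4 + y)
= y^3+y^2+y*(-6)+4
1) y^3+y^2+y*(-6)+4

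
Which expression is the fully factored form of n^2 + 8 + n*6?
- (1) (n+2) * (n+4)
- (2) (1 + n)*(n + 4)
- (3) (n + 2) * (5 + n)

We need to factor n^2 + 8 + n*6.
The factored form is (n+2) * (n+4).
1) (n+2) * (n+4)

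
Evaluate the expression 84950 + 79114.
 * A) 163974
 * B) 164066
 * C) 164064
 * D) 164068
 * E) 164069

84950 + 79114 = 164064
C) 164064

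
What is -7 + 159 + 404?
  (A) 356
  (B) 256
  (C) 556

First: -7 + 159 = 152
Then: 152 + 404 = 556
C) 556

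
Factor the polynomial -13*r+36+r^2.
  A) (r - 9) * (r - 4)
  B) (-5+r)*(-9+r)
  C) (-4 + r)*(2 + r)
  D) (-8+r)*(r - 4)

We need to factor -13*r+36+r^2.
The factored form is (r - 9) * (r - 4).
A) (r - 9) * (r - 4)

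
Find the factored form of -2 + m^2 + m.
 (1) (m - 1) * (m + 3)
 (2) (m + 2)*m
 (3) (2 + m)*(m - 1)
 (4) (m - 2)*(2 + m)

We need to factor -2 + m^2 + m.
The factored form is (2 + m)*(m - 1).
3) (2 + m)*(m - 1)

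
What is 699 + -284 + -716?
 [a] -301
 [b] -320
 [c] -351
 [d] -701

First: 699 + -284 = 415
Then: 415 + -716 = -301
a) -301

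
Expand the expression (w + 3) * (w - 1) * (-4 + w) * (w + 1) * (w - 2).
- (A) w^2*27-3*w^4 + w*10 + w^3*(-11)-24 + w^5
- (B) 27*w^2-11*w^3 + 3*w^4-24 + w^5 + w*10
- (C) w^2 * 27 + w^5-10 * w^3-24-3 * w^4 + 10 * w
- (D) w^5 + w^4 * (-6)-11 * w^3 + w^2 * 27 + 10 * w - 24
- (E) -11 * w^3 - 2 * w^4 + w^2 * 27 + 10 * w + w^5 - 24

Expanding (w + 3) * (w - 1) * (-4 + w) * (w + 1) * (w - 2):
= w^2*27-3*w^4 + w*10 + w^3*(-11)-24 + w^5
A) w^2*27-3*w^4 + w*10 + w^3*(-11)-24 + w^5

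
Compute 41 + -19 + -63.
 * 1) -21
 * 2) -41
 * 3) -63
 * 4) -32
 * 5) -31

First: 41 + -19 = 22
Then: 22 + -63 = -41
2) -41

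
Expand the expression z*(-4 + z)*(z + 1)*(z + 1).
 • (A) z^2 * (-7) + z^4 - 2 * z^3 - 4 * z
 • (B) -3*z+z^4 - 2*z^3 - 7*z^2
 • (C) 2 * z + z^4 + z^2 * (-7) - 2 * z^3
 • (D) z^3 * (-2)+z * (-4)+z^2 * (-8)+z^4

Expanding z*(-4 + z)*(z + 1)*(z + 1):
= z^2 * (-7) + z^4 - 2 * z^3 - 4 * z
A) z^2 * (-7) + z^4 - 2 * z^3 - 4 * z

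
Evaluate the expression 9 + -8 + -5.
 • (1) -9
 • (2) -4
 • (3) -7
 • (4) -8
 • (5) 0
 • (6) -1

First: 9 + -8 = 1
Then: 1 + -5 = -4
2) -4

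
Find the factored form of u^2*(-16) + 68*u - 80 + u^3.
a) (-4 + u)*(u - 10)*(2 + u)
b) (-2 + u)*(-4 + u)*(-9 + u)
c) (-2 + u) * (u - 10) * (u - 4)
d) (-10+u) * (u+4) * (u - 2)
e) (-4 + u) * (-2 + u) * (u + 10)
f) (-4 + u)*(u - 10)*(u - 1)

We need to factor u^2*(-16) + 68*u - 80 + u^3.
The factored form is (-2 + u) * (u - 10) * (u - 4).
c) (-2 + u) * (u - 10) * (u - 4)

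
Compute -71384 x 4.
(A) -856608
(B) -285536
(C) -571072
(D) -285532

-71384 * 4 = -285536
B) -285536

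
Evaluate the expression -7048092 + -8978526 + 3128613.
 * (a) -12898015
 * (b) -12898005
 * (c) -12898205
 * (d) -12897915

First: -7048092 + -8978526 = -16026618
Then: -16026618 + 3128613 = -12898005
b) -12898005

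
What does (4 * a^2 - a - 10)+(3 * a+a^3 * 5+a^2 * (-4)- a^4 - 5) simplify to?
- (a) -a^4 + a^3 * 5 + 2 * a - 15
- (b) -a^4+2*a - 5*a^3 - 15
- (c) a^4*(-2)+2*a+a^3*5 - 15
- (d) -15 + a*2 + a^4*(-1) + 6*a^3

Adding the polynomials and combining like terms:
(4*a^2 - a - 10) + (3*a + a^3*5 + a^2*(-4) - a^4 - 5)
= -a^4 + a^3 * 5 + 2 * a - 15
a) -a^4 + a^3 * 5 + 2 * a - 15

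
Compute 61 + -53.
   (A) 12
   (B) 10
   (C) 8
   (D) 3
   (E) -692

61 + -53 = 8
C) 8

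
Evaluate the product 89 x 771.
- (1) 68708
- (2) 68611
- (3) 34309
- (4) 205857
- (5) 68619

89 * 771 = 68619
5) 68619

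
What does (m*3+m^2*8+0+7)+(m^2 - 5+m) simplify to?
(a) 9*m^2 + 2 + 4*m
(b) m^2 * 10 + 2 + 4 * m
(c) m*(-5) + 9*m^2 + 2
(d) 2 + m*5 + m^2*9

Adding the polynomials and combining like terms:
(m*3 + m^2*8 + 0 + 7) + (m^2 - 5 + m)
= 9*m^2 + 2 + 4*m
a) 9*m^2 + 2 + 4*m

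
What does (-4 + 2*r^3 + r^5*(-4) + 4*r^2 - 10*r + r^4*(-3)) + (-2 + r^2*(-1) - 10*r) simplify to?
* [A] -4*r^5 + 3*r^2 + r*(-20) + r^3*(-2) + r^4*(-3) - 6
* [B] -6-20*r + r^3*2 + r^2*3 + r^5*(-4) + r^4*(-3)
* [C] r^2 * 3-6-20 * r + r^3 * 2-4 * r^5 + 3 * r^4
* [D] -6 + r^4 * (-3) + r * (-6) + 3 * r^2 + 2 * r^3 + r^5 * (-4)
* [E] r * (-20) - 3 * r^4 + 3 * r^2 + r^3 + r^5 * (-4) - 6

Adding the polynomials and combining like terms:
(-4 + 2*r^3 + r^5*(-4) + 4*r^2 - 10*r + r^4*(-3)) + (-2 + r^2*(-1) - 10*r)
= -6-20*r + r^3*2 + r^2*3 + r^5*(-4) + r^4*(-3)
B) -6-20*r + r^3*2 + r^2*3 + r^5*(-4) + r^4*(-3)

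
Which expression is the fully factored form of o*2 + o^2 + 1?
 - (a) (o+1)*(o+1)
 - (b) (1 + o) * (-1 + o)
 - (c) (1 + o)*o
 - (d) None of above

We need to factor o*2 + o^2 + 1.
The factored form is (o+1)*(o+1).
a) (o+1)*(o+1)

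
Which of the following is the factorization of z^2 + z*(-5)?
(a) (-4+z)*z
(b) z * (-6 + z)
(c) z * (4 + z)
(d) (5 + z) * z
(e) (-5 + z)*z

We need to factor z^2 + z*(-5).
The factored form is (-5 + z)*z.
e) (-5 + z)*z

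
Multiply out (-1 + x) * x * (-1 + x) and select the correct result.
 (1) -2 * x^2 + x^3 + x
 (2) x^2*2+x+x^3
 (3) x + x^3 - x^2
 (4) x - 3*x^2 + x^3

Expanding (-1 + x) * x * (-1 + x):
= -2 * x^2 + x^3 + x
1) -2 * x^2 + x^3 + x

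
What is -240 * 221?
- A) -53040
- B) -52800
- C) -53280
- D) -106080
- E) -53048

-240 * 221 = -53040
A) -53040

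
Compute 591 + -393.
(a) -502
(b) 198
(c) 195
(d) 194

591 + -393 = 198
b) 198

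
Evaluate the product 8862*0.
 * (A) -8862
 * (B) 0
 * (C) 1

8862 * 0 = 0
B) 0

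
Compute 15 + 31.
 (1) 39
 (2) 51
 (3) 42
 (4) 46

15 + 31 = 46
4) 46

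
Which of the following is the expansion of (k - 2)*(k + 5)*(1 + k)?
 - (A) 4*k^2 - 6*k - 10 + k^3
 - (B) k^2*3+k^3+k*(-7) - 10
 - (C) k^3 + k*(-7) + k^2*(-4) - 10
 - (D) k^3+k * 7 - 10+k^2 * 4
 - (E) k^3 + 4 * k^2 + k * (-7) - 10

Expanding (k - 2)*(k + 5)*(1 + k):
= k^3 + 4 * k^2 + k * (-7) - 10
E) k^3 + 4 * k^2 + k * (-7) - 10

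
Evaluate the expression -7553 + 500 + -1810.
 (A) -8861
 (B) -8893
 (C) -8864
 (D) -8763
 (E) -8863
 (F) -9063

First: -7553 + 500 = -7053
Then: -7053 + -1810 = -8863
E) -8863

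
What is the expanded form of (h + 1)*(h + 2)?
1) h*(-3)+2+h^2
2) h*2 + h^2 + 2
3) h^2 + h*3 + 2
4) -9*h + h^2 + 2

Expanding (h + 1)*(h + 2):
= h^2 + h*3 + 2
3) h^2 + h*3 + 2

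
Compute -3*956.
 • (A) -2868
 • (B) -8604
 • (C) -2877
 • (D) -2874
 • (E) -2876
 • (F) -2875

-3 * 956 = -2868
A) -2868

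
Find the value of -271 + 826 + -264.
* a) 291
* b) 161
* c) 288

First: -271 + 826 = 555
Then: 555 + -264 = 291
a) 291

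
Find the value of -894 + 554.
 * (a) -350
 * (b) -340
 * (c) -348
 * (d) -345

-894 + 554 = -340
b) -340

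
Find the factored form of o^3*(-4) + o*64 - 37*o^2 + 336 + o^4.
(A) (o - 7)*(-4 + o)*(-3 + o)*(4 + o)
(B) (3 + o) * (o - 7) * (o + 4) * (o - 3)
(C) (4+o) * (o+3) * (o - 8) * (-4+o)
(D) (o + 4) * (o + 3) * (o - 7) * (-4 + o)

We need to factor o^3*(-4) + o*64 - 37*o^2 + 336 + o^4.
The factored form is (o + 4) * (o + 3) * (o - 7) * (-4 + o).
D) (o + 4) * (o + 3) * (o - 7) * (-4 + o)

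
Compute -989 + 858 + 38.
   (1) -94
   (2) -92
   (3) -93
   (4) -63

First: -989 + 858 = -131
Then: -131 + 38 = -93
3) -93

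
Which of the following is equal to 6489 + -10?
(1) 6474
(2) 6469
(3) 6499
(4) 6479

6489 + -10 = 6479
4) 6479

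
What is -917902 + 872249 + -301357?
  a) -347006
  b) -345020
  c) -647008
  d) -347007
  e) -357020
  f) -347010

First: -917902 + 872249 = -45653
Then: -45653 + -301357 = -347010
f) -347010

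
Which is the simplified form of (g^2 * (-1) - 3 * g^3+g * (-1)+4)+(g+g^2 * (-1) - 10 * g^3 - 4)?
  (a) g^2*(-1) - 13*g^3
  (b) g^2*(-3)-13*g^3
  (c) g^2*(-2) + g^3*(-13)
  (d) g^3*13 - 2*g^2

Adding the polynomials and combining like terms:
(g^2*(-1) - 3*g^3 + g*(-1) + 4) + (g + g^2*(-1) - 10*g^3 - 4)
= g^2*(-2) + g^3*(-13)
c) g^2*(-2) + g^3*(-13)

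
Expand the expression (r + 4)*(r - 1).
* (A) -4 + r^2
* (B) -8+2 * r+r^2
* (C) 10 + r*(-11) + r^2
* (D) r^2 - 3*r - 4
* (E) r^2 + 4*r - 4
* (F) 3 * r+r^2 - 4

Expanding (r + 4)*(r - 1):
= 3 * r+r^2 - 4
F) 3 * r+r^2 - 4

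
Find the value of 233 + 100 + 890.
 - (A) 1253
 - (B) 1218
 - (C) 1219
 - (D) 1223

First: 233 + 100 = 333
Then: 333 + 890 = 1223
D) 1223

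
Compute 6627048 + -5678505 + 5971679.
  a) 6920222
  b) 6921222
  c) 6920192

First: 6627048 + -5678505 = 948543
Then: 948543 + 5971679 = 6920222
a) 6920222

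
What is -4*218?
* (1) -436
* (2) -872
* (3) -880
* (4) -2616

-4 * 218 = -872
2) -872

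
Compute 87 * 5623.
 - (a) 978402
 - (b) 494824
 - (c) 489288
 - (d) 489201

87 * 5623 = 489201
d) 489201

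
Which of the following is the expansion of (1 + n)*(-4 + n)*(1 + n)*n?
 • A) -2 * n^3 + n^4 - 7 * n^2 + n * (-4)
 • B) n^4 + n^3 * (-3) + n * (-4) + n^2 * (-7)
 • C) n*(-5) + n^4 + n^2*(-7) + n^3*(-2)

Expanding (1 + n)*(-4 + n)*(1 + n)*n:
= -2 * n^3 + n^4 - 7 * n^2 + n * (-4)
A) -2 * n^3 + n^4 - 7 * n^2 + n * (-4)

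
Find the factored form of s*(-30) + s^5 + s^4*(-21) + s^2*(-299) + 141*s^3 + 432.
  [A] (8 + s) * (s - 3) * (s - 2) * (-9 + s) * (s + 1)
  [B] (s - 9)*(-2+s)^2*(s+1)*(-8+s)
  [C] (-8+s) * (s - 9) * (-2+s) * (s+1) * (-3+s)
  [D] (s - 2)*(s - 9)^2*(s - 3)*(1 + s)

We need to factor s*(-30) + s^5 + s^4*(-21) + s^2*(-299) + 141*s^3 + 432.
The factored form is (-8+s) * (s - 9) * (-2+s) * (s+1) * (-3+s).
C) (-8+s) * (s - 9) * (-2+s) * (s+1) * (-3+s)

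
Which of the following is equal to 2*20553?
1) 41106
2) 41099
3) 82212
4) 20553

2 * 20553 = 41106
1) 41106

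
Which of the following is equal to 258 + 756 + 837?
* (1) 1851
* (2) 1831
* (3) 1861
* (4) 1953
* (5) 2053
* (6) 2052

First: 258 + 756 = 1014
Then: 1014 + 837 = 1851
1) 1851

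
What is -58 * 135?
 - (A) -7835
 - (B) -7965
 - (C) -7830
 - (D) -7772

-58 * 135 = -7830
C) -7830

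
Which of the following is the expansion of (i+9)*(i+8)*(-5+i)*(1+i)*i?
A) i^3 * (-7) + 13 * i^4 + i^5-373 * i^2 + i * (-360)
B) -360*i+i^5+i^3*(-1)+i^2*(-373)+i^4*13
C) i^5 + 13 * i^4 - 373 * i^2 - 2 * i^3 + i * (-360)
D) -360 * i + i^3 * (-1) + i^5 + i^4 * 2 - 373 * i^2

Expanding (i+9)*(i+8)*(-5+i)*(1+i)*i:
= -360*i+i^5+i^3*(-1)+i^2*(-373)+i^4*13
B) -360*i+i^5+i^3*(-1)+i^2*(-373)+i^4*13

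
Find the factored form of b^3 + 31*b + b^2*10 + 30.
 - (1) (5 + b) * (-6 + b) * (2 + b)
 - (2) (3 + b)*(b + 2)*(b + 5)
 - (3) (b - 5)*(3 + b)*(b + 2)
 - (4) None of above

We need to factor b^3 + 31*b + b^2*10 + 30.
The factored form is (3 + b)*(b + 2)*(b + 5).
2) (3 + b)*(b + 2)*(b + 5)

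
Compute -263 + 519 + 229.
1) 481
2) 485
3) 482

First: -263 + 519 = 256
Then: 256 + 229 = 485
2) 485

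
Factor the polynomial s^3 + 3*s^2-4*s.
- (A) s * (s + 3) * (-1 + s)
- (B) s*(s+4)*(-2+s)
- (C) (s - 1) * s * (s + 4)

We need to factor s^3 + 3*s^2-4*s.
The factored form is (s - 1) * s * (s + 4).
C) (s - 1) * s * (s + 4)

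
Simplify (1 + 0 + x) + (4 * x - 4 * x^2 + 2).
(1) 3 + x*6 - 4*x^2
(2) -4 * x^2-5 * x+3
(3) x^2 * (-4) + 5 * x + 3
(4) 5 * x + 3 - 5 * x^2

Adding the polynomials and combining like terms:
(1 + 0 + x) + (4*x - 4*x^2 + 2)
= x^2 * (-4) + 5 * x + 3
3) x^2 * (-4) + 5 * x + 3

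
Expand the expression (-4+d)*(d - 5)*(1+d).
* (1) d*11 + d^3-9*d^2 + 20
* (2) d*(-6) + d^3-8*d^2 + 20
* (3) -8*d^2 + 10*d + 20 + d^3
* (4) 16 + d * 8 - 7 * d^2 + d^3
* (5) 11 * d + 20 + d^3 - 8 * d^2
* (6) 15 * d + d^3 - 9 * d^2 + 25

Expanding (-4+d)*(d - 5)*(1+d):
= 11 * d + 20 + d^3 - 8 * d^2
5) 11 * d + 20 + d^3 - 8 * d^2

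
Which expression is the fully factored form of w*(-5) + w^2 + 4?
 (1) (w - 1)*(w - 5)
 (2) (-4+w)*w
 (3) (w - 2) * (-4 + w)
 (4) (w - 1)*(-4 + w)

We need to factor w*(-5) + w^2 + 4.
The factored form is (w - 1)*(-4 + w).
4) (w - 1)*(-4 + w)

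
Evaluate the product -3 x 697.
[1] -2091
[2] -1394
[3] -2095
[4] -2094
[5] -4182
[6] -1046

-3 * 697 = -2091
1) -2091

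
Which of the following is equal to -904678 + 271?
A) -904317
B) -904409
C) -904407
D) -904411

-904678 + 271 = -904407
C) -904407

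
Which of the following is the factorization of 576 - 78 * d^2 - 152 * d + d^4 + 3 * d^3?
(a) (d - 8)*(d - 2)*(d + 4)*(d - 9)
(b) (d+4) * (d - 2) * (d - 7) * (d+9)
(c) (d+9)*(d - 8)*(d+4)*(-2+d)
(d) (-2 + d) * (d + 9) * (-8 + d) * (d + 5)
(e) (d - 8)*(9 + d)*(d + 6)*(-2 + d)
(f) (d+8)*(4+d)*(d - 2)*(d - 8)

We need to factor 576 - 78 * d^2 - 152 * d + d^4 + 3 * d^3.
The factored form is (d+9)*(d - 8)*(d+4)*(-2+d).
c) (d+9)*(d - 8)*(d+4)*(-2+d)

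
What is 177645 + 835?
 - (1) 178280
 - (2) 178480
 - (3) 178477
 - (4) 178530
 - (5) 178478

177645 + 835 = 178480
2) 178480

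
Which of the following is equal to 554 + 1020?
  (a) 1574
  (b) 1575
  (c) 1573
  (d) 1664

554 + 1020 = 1574
a) 1574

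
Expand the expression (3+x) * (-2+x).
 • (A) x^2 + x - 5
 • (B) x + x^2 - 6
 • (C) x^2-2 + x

Expanding (3+x) * (-2+x):
= x + x^2 - 6
B) x + x^2 - 6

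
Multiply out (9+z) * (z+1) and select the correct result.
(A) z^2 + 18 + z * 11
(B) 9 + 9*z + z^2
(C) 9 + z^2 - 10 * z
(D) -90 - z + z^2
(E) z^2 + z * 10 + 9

Expanding (9+z) * (z+1):
= z^2 + z * 10 + 9
E) z^2 + z * 10 + 9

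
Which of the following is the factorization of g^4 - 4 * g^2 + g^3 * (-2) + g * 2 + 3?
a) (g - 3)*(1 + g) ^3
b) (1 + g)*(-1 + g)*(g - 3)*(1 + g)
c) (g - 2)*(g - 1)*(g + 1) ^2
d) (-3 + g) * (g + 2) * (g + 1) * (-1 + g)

We need to factor g^4 - 4 * g^2 + g^3 * (-2) + g * 2 + 3.
The factored form is (1 + g)*(-1 + g)*(g - 3)*(1 + g).
b) (1 + g)*(-1 + g)*(g - 3)*(1 + g)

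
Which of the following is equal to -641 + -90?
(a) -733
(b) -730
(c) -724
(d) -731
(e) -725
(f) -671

-641 + -90 = -731
d) -731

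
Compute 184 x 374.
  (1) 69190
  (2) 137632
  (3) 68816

184 * 374 = 68816
3) 68816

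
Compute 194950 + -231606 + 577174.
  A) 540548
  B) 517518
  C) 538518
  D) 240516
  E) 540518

First: 194950 + -231606 = -36656
Then: -36656 + 577174 = 540518
E) 540518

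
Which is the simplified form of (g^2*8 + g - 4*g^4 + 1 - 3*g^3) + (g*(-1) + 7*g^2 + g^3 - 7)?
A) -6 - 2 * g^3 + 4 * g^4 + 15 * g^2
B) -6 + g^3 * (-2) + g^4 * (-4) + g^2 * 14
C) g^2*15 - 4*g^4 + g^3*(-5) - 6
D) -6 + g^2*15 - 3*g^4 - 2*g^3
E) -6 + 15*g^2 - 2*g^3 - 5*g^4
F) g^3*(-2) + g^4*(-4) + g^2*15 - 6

Adding the polynomials and combining like terms:
(g^2*8 + g - 4*g^4 + 1 - 3*g^3) + (g*(-1) + 7*g^2 + g^3 - 7)
= g^3*(-2) + g^4*(-4) + g^2*15 - 6
F) g^3*(-2) + g^4*(-4) + g^2*15 - 6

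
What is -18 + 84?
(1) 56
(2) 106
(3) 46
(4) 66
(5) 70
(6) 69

-18 + 84 = 66
4) 66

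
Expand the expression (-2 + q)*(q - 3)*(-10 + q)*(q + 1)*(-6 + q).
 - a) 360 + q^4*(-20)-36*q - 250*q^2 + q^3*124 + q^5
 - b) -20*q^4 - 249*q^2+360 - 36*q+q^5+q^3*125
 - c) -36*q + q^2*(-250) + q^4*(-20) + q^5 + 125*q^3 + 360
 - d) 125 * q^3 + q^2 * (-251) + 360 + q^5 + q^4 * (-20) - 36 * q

Expanding (-2 + q)*(q - 3)*(-10 + q)*(q + 1)*(-6 + q):
= -36*q + q^2*(-250) + q^4*(-20) + q^5 + 125*q^3 + 360
c) -36*q + q^2*(-250) + q^4*(-20) + q^5 + 125*q^3 + 360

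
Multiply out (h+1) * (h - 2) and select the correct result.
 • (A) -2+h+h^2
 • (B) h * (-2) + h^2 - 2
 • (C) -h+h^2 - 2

Expanding (h+1) * (h - 2):
= -h+h^2 - 2
C) -h+h^2 - 2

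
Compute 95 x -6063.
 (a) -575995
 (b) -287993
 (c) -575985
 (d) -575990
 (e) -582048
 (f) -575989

95 * -6063 = -575985
c) -575985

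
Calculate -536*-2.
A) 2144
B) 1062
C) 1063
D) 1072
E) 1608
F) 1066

-536 * -2 = 1072
D) 1072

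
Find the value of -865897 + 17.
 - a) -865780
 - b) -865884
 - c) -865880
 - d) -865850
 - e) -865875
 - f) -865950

-865897 + 17 = -865880
c) -865880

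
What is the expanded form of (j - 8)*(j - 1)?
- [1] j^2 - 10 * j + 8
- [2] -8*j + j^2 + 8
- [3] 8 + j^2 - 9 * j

Expanding (j - 8)*(j - 1):
= 8 + j^2 - 9 * j
3) 8 + j^2 - 9 * j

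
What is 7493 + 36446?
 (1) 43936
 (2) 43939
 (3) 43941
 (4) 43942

7493 + 36446 = 43939
2) 43939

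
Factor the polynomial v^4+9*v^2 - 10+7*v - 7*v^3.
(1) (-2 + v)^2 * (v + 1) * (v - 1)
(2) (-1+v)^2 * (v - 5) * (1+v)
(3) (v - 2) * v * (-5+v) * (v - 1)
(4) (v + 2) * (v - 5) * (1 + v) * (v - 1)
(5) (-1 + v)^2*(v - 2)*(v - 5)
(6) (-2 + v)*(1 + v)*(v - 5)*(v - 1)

We need to factor v^4+9*v^2 - 10+7*v - 7*v^3.
The factored form is (-2 + v)*(1 + v)*(v - 5)*(v - 1).
6) (-2 + v)*(1 + v)*(v - 5)*(v - 1)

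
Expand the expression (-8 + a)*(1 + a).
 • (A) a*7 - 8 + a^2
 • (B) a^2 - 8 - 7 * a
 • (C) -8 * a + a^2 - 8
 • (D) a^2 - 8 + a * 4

Expanding (-8 + a)*(1 + a):
= a^2 - 8 - 7 * a
B) a^2 - 8 - 7 * a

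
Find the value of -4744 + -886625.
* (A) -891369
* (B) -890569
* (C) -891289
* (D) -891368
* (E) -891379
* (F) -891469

-4744 + -886625 = -891369
A) -891369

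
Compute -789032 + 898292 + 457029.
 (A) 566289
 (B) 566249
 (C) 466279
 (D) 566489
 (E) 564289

First: -789032 + 898292 = 109260
Then: 109260 + 457029 = 566289
A) 566289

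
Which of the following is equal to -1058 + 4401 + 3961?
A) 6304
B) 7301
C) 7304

First: -1058 + 4401 = 3343
Then: 3343 + 3961 = 7304
C) 7304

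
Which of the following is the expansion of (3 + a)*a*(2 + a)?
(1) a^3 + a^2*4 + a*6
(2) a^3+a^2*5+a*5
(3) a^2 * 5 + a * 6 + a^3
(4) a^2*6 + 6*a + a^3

Expanding (3 + a)*a*(2 + a):
= a^2 * 5 + a * 6 + a^3
3) a^2 * 5 + a * 6 + a^3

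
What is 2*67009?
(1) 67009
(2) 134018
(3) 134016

2 * 67009 = 134018
2) 134018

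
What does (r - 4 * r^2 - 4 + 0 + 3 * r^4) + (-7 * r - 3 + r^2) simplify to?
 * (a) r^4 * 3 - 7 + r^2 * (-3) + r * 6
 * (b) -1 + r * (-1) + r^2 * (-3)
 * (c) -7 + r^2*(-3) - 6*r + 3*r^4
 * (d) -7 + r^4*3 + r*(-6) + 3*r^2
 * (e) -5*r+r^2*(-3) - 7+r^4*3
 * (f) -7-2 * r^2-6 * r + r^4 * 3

Adding the polynomials and combining like terms:
(r - 4*r^2 - 4 + 0 + 3*r^4) + (-7*r - 3 + r^2)
= -7 + r^2*(-3) - 6*r + 3*r^4
c) -7 + r^2*(-3) - 6*r + 3*r^4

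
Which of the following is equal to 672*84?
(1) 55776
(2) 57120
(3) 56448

672 * 84 = 56448
3) 56448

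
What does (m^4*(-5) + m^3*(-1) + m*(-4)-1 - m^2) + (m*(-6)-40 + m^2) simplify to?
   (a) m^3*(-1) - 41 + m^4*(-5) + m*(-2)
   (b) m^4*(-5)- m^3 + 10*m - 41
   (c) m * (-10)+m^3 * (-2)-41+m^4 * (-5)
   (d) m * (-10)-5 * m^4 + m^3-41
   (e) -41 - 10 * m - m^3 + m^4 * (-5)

Adding the polynomials and combining like terms:
(m^4*(-5) + m^3*(-1) + m*(-4) - 1 - m^2) + (m*(-6) - 40 + m^2)
= -41 - 10 * m - m^3 + m^4 * (-5)
e) -41 - 10 * m - m^3 + m^4 * (-5)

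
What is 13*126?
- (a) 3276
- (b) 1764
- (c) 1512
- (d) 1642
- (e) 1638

13 * 126 = 1638
e) 1638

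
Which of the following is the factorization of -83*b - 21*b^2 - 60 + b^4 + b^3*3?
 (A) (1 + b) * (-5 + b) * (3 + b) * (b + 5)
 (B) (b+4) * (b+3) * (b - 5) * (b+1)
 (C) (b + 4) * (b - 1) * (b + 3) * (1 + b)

We need to factor -83*b - 21*b^2 - 60 + b^4 + b^3*3.
The factored form is (b+4) * (b+3) * (b - 5) * (b+1).
B) (b+4) * (b+3) * (b - 5) * (b+1)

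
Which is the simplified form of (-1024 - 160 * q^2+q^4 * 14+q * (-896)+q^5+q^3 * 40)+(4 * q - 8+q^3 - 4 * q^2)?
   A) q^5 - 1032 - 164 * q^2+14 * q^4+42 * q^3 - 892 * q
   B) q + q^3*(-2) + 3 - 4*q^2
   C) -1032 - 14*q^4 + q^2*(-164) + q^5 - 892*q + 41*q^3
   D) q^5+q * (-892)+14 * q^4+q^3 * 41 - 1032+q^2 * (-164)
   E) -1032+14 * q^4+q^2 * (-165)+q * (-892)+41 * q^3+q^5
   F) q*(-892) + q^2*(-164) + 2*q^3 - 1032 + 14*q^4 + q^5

Adding the polynomials and combining like terms:
(-1024 - 160*q^2 + q^4*14 + q*(-896) + q^5 + q^3*40) + (4*q - 8 + q^3 - 4*q^2)
= q^5+q * (-892)+14 * q^4+q^3 * 41 - 1032+q^2 * (-164)
D) q^5+q * (-892)+14 * q^4+q^3 * 41 - 1032+q^2 * (-164)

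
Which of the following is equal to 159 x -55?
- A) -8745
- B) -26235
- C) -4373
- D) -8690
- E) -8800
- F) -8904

159 * -55 = -8745
A) -8745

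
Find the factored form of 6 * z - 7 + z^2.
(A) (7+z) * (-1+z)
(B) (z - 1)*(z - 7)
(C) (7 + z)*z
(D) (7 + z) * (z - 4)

We need to factor 6 * z - 7 + z^2.
The factored form is (7+z) * (-1+z).
A) (7+z) * (-1+z)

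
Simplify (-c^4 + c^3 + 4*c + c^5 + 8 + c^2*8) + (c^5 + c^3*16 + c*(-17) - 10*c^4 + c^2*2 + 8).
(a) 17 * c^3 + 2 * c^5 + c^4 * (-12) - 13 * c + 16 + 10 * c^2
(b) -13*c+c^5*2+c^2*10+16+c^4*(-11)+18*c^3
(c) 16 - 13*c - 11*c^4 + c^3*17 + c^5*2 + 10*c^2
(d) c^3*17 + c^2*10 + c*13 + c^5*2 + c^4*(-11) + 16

Adding the polynomials and combining like terms:
(-c^4 + c^3 + 4*c + c^5 + 8 + c^2*8) + (c^5 + c^3*16 + c*(-17) - 10*c^4 + c^2*2 + 8)
= 16 - 13*c - 11*c^4 + c^3*17 + c^5*2 + 10*c^2
c) 16 - 13*c - 11*c^4 + c^3*17 + c^5*2 + 10*c^2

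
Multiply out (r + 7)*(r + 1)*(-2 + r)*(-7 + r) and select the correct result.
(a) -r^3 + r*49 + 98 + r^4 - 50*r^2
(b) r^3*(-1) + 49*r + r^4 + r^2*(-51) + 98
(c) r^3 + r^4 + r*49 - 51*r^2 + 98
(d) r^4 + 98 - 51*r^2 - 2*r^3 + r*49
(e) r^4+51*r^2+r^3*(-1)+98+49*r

Expanding (r + 7)*(r + 1)*(-2 + r)*(-7 + r):
= r^3*(-1) + 49*r + r^4 + r^2*(-51) + 98
b) r^3*(-1) + 49*r + r^4 + r^2*(-51) + 98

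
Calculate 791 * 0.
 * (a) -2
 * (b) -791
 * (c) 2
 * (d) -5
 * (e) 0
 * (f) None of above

791 * 0 = 0
e) 0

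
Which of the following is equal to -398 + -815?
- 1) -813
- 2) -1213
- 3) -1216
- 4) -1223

-398 + -815 = -1213
2) -1213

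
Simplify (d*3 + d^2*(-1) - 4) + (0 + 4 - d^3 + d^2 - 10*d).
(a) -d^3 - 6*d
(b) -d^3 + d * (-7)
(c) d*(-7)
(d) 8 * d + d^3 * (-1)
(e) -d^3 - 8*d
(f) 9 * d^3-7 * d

Adding the polynomials and combining like terms:
(d*3 + d^2*(-1) - 4) + (0 + 4 - d^3 + d^2 - 10*d)
= -d^3 + d * (-7)
b) -d^3 + d * (-7)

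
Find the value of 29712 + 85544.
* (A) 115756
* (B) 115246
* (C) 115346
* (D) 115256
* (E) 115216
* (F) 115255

29712 + 85544 = 115256
D) 115256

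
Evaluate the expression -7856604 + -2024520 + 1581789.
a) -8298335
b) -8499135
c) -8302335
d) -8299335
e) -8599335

First: -7856604 + -2024520 = -9881124
Then: -9881124 + 1581789 = -8299335
d) -8299335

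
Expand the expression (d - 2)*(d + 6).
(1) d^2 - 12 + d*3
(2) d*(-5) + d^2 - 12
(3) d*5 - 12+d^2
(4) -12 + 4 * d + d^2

Expanding (d - 2)*(d + 6):
= -12 + 4 * d + d^2
4) -12 + 4 * d + d^2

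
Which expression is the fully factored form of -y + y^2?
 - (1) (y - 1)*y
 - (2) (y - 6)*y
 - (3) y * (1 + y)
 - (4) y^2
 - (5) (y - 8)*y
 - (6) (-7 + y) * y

We need to factor -y + y^2.
The factored form is (y - 1)*y.
1) (y - 1)*y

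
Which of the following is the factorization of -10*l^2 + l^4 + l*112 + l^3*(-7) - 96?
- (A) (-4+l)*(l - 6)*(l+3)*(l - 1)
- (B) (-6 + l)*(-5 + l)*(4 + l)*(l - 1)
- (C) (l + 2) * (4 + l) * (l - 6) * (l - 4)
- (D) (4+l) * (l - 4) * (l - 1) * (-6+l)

We need to factor -10*l^2 + l^4 + l*112 + l^3*(-7) - 96.
The factored form is (4+l) * (l - 4) * (l - 1) * (-6+l).
D) (4+l) * (l - 4) * (l - 1) * (-6+l)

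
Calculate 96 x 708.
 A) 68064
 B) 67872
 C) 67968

96 * 708 = 67968
C) 67968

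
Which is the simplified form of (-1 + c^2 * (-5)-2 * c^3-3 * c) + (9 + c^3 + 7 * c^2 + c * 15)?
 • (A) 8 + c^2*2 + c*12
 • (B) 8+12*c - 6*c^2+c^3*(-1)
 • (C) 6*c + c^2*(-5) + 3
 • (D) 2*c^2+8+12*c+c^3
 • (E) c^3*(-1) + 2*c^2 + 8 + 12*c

Adding the polynomials and combining like terms:
(-1 + c^2*(-5) - 2*c^3 - 3*c) + (9 + c^3 + 7*c^2 + c*15)
= c^3*(-1) + 2*c^2 + 8 + 12*c
E) c^3*(-1) + 2*c^2 + 8 + 12*c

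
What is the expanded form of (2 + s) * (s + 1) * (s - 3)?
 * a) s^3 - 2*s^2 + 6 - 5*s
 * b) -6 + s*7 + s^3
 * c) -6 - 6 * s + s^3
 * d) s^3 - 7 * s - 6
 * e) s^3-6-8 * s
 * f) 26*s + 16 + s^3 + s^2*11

Expanding (2 + s) * (s + 1) * (s - 3):
= s^3 - 7 * s - 6
d) s^3 - 7 * s - 6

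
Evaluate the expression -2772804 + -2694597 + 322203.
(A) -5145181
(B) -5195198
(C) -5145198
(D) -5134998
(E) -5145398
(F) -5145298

First: -2772804 + -2694597 = -5467401
Then: -5467401 + 322203 = -5145198
C) -5145198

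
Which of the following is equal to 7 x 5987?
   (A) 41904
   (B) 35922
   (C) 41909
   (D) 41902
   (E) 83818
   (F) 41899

7 * 5987 = 41909
C) 41909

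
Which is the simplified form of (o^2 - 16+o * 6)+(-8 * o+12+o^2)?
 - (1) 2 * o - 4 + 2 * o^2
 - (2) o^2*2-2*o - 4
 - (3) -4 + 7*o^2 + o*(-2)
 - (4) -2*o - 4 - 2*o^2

Adding the polynomials and combining like terms:
(o^2 - 16 + o*6) + (-8*o + 12 + o^2)
= o^2*2-2*o - 4
2) o^2*2-2*o - 4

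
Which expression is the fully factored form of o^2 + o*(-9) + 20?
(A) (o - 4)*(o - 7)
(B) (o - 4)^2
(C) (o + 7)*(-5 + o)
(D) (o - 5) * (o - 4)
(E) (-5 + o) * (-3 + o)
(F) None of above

We need to factor o^2 + o*(-9) + 20.
The factored form is (o - 5) * (o - 4).
D) (o - 5) * (o - 4)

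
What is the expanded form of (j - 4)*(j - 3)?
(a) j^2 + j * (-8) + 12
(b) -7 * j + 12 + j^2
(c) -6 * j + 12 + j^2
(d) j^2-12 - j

Expanding (j - 4)*(j - 3):
= -7 * j + 12 + j^2
b) -7 * j + 12 + j^2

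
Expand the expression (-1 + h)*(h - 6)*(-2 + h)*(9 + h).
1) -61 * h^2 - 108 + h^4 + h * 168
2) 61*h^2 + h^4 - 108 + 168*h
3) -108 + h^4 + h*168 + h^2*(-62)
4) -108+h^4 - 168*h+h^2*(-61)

Expanding (-1 + h)*(h - 6)*(-2 + h)*(9 + h):
= -61 * h^2 - 108 + h^4 + h * 168
1) -61 * h^2 - 108 + h^4 + h * 168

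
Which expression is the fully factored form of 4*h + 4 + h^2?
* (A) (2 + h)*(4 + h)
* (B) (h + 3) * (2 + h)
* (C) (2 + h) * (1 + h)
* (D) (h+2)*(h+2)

We need to factor 4*h + 4 + h^2.
The factored form is (h+2)*(h+2).
D) (h+2)*(h+2)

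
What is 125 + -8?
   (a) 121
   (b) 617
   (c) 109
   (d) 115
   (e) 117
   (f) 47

125 + -8 = 117
e) 117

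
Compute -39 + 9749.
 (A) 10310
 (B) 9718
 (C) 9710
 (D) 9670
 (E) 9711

-39 + 9749 = 9710
C) 9710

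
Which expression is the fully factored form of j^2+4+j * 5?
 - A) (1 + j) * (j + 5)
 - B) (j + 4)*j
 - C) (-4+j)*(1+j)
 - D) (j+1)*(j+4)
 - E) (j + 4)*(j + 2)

We need to factor j^2+4+j * 5.
The factored form is (j+1)*(j+4).
D) (j+1)*(j+4)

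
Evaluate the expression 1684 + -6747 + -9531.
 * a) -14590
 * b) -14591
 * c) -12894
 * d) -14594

First: 1684 + -6747 = -5063
Then: -5063 + -9531 = -14594
d) -14594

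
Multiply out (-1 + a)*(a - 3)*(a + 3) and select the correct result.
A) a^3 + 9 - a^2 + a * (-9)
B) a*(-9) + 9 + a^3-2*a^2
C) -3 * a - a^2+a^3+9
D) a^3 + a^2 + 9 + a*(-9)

Expanding (-1 + a)*(a - 3)*(a + 3):
= a^3 + 9 - a^2 + a * (-9)
A) a^3 + 9 - a^2 + a * (-9)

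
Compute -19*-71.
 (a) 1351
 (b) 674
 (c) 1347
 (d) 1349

-19 * -71 = 1349
d) 1349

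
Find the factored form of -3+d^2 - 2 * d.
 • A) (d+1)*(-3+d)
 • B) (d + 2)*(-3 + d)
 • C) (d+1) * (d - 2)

We need to factor -3+d^2 - 2 * d.
The factored form is (d+1)*(-3+d).
A) (d+1)*(-3+d)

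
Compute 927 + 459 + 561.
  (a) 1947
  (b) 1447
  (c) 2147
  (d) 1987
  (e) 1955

First: 927 + 459 = 1386
Then: 1386 + 561 = 1947
a) 1947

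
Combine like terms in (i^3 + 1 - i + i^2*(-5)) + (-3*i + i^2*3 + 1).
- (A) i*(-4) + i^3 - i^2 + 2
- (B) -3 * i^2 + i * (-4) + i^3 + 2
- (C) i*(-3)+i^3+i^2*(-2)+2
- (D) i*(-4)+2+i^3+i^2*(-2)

Adding the polynomials and combining like terms:
(i^3 + 1 - i + i^2*(-5)) + (-3*i + i^2*3 + 1)
= i*(-4)+2+i^3+i^2*(-2)
D) i*(-4)+2+i^3+i^2*(-2)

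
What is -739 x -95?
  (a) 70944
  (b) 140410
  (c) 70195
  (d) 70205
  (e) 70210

-739 * -95 = 70205
d) 70205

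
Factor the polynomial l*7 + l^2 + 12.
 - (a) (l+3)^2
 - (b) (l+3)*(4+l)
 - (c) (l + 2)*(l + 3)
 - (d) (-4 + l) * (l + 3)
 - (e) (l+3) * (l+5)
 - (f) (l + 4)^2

We need to factor l*7 + l^2 + 12.
The factored form is (l+3)*(4+l).
b) (l+3)*(4+l)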